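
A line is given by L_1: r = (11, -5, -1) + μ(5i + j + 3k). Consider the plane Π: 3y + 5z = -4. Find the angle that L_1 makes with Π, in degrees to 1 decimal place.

31.5

sin θ = |n·v| / (|n||v|) = |18| / (√34 · √35) = 0.52179.
θ ≈ 31.5°.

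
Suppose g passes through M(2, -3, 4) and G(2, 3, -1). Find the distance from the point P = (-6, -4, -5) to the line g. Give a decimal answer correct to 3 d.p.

A direction vector for g is G − M = (0, 6, -5).
Taking (2, -3, 4) on g with direction v = (0, 6, -5): w = P − (2, -3, 4) = (-8, -1, -9), and w × v = (59, -40, -48).
Distance = |w × v| / |v| = √7385 / √61 ≈ 11.003.

11.003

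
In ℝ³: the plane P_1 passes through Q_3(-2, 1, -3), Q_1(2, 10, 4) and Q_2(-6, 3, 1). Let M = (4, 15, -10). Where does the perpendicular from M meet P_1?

(8, 7, -2)

Q_3Q_1 = (4, 9, 7), Q_3Q_2 = (-4, 2, 4); a normal to P_1 is Q_3Q_1 × Q_3Q_2 = (22, -44, 44).
Using Q_3: P_1 has equation 22x - 44y + 44z = -220.
Foot = M − λn with λ = (n·M − d)/|n|² = (-1012 − (-220))/4356 = -2/11.
Foot = (4, 15, -10) − (-2/11)·(22, -44, 44) = (8, 7, -2).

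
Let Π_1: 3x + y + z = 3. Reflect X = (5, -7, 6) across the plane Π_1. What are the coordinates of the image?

λ = (n·X − d)/|n|² = (14 − 3)/11 = 1.
Reflection = X − 2λn = (5, -7, 6) − 2·(3, 1, 1) = (-1, -9, 4).

(-1, -9, 4)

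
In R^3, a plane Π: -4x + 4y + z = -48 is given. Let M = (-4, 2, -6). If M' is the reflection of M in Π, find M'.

(12, -14, -10)

λ = (n·M − d)/|n|² = (18 − (-48))/33 = 2.
Reflection = M − 2λn = (-4, 2, -6) − 4·(-4, 4, 1) = (12, -14, -10).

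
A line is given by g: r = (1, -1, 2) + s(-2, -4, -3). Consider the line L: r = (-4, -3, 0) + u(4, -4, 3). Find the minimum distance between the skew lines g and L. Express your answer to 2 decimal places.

2.44

Common perpendicular direction n = (-2, -4, -3) × (4, -4, 3) = (-24, -6, 24).
With w = (-4, -3, 0) − (1, -1, 2) = (-5, -2, -2), w · n = 84.
Distance = |w · n| / |n| = |84| / √1188 ≈ 2.44.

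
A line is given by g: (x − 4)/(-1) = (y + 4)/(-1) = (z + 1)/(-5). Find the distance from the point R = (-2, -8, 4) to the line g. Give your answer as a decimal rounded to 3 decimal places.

g has direction (-1, -1, -5) through (4, -4, -1).
Taking (4, -4, -1) on g with direction v = (-1, -1, -5): w = R − (4, -4, -1) = (-6, -4, 5), and w × v = (25, -35, 2).
Distance = |w × v| / |v| = √1854 / √27 ≈ 8.287.

8.287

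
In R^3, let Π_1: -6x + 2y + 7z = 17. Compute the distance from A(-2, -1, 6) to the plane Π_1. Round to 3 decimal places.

3.710

n·A − d = (-6)·(-2) + (2)·(-1) + (7)·(6) − 17 = 35; |n| = √89.
Distance = |35| / √89 = 35/√89 ≈ 3.710.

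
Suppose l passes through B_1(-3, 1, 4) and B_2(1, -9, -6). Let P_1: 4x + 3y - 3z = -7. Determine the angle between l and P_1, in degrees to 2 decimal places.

A direction vector for l is B_2 − B_1 = (4, -10, -10).
sin θ = |n·v| / (|n||v|) = |16| / (√34 · √216) = 0.18670.
θ ≈ 10.76°.

10.76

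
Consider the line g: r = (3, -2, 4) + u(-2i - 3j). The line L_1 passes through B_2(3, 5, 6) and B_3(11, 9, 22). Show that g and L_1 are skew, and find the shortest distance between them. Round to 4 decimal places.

4.2762

A direction vector for L_1 is B_3 − B_2 = (8, 4, 16).
Common perpendicular direction n = (-2, -3, 0) × (8, 4, 16) = (-48, 32, 16).
With w = (3, 5, 6) − (3, -2, 4) = (0, 7, 2), w · n = 256.
Since n ≠ 0 the lines are not parallel, and w · n = 256 ≠ 0 so they do not intersect; hence they are skew.
Distance = |w · n| / |n| = |256| / √3584 ≈ 4.2762.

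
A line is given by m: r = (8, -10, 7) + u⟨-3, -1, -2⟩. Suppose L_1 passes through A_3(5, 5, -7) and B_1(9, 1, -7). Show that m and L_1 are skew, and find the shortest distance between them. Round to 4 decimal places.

A direction vector for L_1 is B_1 − A_3 = (4, -4, 0).
Common perpendicular direction n = (-3, -1, -2) × (4, -4, 0) = (-8, -8, 16).
With w = (5, 5, -7) − (8, -10, 7) = (-3, 15, -14), w · n = -320.
Since n ≠ 0 the lines are not parallel, and w · n = -320 ≠ 0 so they do not intersect; hence they are skew.
Distance = |w · n| / |n| = |-320| / √384 ≈ 16.3299.

16.3299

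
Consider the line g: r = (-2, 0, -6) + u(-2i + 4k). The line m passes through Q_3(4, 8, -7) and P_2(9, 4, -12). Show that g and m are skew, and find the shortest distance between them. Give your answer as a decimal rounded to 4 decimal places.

A direction vector for m is P_2 − Q_3 = (5, -4, -5).
Common perpendicular direction n = (-2, 0, 4) × (5, -4, -5) = (16, 10, 8).
With w = (4, 8, -7) − (-2, 0, -6) = (6, 8, -1), w · n = 168.
Since n ≠ 0 the lines are not parallel, and w · n = 168 ≠ 0 so they do not intersect; hence they are skew.
Distance = |w · n| / |n| = |168| / √420 ≈ 8.1976.

8.1976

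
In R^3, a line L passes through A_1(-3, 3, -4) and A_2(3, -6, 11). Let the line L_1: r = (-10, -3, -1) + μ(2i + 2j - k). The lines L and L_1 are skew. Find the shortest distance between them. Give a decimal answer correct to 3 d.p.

0.409

A direction vector for L is A_2 − A_1 = (6, -9, 15).
Common perpendicular direction n = (6, -9, 15) × (2, 2, -1) = (-21, 36, 30).
With w = (-10, -3, -1) − (-3, 3, -4) = (-7, -6, 3), w · n = 21.
Distance = |w · n| / |n| = |21| / √2637 ≈ 0.409.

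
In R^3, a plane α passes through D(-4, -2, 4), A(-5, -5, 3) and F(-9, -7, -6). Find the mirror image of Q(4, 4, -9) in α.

(-16, 8, -1)

DA = (-1, -3, -1), DF = (-5, -5, -10); a normal to α is DA × DF = (25, -5, -10).
Using D: α has equation 25x - 5y - 10z = -130.
λ = (n·Q − d)/|n|² = (170 − (-130))/750 = 2/5.
Reflection = Q − 2λn = (4, 4, -9) − (4/5)·(25, -5, -10) = (-16, 8, -1).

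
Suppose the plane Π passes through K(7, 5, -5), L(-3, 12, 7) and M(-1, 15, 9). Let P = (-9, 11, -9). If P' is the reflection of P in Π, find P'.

KL = (-10, 7, 12), KM = (-8, 10, 14); a normal to Π is KL × KM = (-22, 44, -44).
Using K: Π has equation -22x + 44y - 44z = 286.
λ = (n·P − d)/|n|² = (1078 − 286)/4356 = 2/11.
Reflection = P − 2λn = (-9, 11, -9) − (4/11)·(-22, 44, -44) = (-1, -5, 7).

(-1, -5, 7)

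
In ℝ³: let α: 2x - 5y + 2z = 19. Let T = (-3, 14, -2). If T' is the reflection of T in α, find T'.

(9, -16, 10)

λ = (n·T − d)/|n|² = (-80 − 19)/33 = -3.
Reflection = T − 2λn = (-3, 14, -2) − (-6)·(2, -5, 2) = (9, -16, 10).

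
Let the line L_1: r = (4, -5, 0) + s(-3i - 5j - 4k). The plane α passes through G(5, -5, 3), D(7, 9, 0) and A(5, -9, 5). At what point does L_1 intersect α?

(10, 5, 8)

GD = (2, 14, -3), GA = (0, -4, 2); a normal to α is GD × GA = (16, -4, -8).
Using G: α has equation 16x - 4y - 8z = 76.
Substitute r = (4, -5, 0) + t(-3, -5, -4) into the plane: 84 + 4t = 76, so t = -2.
Intersection: (4, -5, 0) + (-2)·(-3, -5, -4) = (10, 5, 8).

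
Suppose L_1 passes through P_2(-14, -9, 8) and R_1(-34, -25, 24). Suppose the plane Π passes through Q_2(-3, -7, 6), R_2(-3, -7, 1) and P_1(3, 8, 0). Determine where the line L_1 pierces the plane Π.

A direction vector for L_1 is R_1 − P_2 = (-20, -16, 16).
Q_2R_2 = (0, 0, -5), Q_2P_1 = (6, 15, -6); a normal to Π is Q_2R_2 × Q_2P_1 = (75, -30, 0).
Using Q_2: Π has equation 75x - 30y = -15.
Substitute r = (-14, -9, 8) + t(-20, -16, 16) into the plane: -780 + (-1020)t = -15, so t = -3/4.
Intersection: (-14, -9, 8) + (-3/4)·(-20, -16, 16) = (1, 3, -4).

(1, 3, -4)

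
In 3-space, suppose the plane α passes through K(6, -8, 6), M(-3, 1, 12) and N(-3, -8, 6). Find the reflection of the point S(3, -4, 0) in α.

(3, -12, 12)

KM = (-9, 9, 6), KN = (-9, 0, 0); a normal to α is KM × KN = (0, -54, 81).
Using K: α has equation -54y + 81z = 918.
λ = (n·S − d)/|n|² = (216 − 918)/9477 = -2/27.
Reflection = S − 2λn = (3, -4, 0) − (-4/27)·(0, -54, 81) = (3, -12, 12).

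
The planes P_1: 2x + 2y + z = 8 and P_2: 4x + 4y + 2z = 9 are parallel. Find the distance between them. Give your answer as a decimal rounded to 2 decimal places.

1.17

Rescale P_2 by 1/2: 2x + 2y + z = 9/2. Then distance = |8 − (9/2)| / √9 ≈ 1.17.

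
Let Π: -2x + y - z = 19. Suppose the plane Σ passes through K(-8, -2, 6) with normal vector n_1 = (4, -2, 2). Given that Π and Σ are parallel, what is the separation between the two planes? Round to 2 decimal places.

Σ: n_1·r = n_1·K gives 4x - 2y + 2z = -16.
Rescale Σ by 1/(-2): -2x + y - z = 8. Then distance = |19 − 8| / √6 ≈ 4.49.

4.49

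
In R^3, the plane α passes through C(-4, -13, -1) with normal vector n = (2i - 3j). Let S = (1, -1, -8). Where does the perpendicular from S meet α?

(5, -7, -8)

α: n·r = n·C gives 2x - 3y = 31.
Foot = S − λn with λ = (n·S − d)/|n|² = (5 − 31)/13 = -2.
Foot = (1, -1, -8) − (-2)·(2, -3, 0) = (5, -7, -8).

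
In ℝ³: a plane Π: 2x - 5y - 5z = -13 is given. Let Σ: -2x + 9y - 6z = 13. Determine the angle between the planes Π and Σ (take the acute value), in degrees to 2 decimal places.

76.41

cos θ = |n₁·n₂| / (|n₁||n₂|) = |-19| / (√54 · √121).
θ = arccos(0.23505) ≈ 76.41°.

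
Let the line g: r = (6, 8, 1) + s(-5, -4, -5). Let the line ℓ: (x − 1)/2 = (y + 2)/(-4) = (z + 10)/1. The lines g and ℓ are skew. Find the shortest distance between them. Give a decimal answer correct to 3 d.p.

3.708

ℓ has direction (2, -4, 1) through (1, -2, -10).
Common perpendicular direction n = (-5, -4, -5) × (2, -4, 1) = (-24, -5, 28).
With w = (1, -2, -10) − (6, 8, 1) = (-5, -10, -11), w · n = -138.
Distance = |w · n| / |n| = |-138| / √1385 ≈ 3.708.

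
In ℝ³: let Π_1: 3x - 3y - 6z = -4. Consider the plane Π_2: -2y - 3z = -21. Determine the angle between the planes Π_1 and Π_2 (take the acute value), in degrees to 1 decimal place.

cos θ = |n₁·n₂| / (|n₁||n₂|) = |24| / (√54 · √13).
θ = arccos(0.90582) ≈ 25.1°.

25.1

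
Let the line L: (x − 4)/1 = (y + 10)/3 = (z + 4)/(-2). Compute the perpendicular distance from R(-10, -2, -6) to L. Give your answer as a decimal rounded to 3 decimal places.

15.811

L has direction (1, 3, -2) through (4, -10, -4).
Taking (4, -10, -4) on L with direction v = (1, 3, -2): w = R − (4, -10, -4) = (-14, 8, -2), and w × v = (-10, -30, -50).
Distance = |w × v| / |v| = √3500 / √14 ≈ 15.811.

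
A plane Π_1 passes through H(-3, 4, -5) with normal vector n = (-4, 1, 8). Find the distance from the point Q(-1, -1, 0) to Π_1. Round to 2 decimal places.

Π_1: n·r = n·H gives -4x + y + 8z = -24.
n·Q − d = (-4)·(-1) + (1)·(-1) + (8)·(0) − (-24) = 27; |n| = √81.
Distance = |27| / √81 = 27/√81 ≈ 3.00.

3.00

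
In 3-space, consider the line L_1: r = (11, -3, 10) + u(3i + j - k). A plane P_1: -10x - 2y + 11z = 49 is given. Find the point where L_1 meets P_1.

(8, -4, 11)

Substitute r = (11, -3, 10) + t(3, 1, -1) into the plane: 6 + (-43)t = 49, so t = -1.
Intersection: (11, -3, 10) + (-1)·(3, 1, -1) = (8, -4, 11).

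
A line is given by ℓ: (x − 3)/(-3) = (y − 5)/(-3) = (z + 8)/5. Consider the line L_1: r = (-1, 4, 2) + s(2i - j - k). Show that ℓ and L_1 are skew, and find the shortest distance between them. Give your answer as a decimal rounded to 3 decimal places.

ℓ has direction (-3, -3, 5) through (3, 5, -8).
Common perpendicular direction n = (-3, -3, 5) × (2, -1, -1) = (8, 7, 9).
With w = (-1, 4, 2) − (3, 5, -8) = (-4, -1, 10), w · n = 51.
Since n ≠ 0 the lines are not parallel, and w · n = 51 ≠ 0 so they do not intersect; hence they are skew.
Distance = |w · n| / |n| = |51| / √194 ≈ 3.662.

3.662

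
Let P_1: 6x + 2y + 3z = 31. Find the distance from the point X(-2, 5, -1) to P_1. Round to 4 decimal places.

n·X − d = (6)·(-2) + (2)·(5) + (3)·(-1) − 31 = -36; |n| = √49.
Distance = |-36| / √49 = 36/√49 ≈ 5.1429.

5.1429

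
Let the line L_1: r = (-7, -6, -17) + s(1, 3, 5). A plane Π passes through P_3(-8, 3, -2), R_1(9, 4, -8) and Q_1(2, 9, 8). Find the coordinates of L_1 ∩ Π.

P_3R_1 = (17, 1, -6), P_3Q_1 = (10, 6, 10); a normal to Π is P_3R_1 × P_3Q_1 = (46, -230, 92).
Using P_3: Π has equation 46x - 230y + 92z = -1242.
Substitute r = (-7, -6, -17) + t(1, 3, 5) into the plane: -506 + (-184)t = -1242, so t = 4.
Intersection: (-7, -6, -17) + 4·(1, 3, 5) = (-3, 6, 3).

(-3, 6, 3)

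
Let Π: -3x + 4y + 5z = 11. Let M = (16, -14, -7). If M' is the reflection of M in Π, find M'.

(-2, 10, 23)

λ = (n·M − d)/|n|² = (-139 − 11)/50 = -3.
Reflection = M − 2λn = (16, -14, -7) − (-6)·(-3, 4, 5) = (-2, 10, 23).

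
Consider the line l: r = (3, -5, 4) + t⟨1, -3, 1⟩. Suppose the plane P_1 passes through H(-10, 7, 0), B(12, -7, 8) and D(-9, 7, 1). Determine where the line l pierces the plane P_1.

HB = (22, -14, 8), HD = (1, 0, 1); a normal to P_1 is HB × HD = (-14, -14, 14).
Using H: P_1 has equation -14x - 14y + 14z = 42.
Substitute r = (3, -5, 4) + t(1, -3, 1) into the plane: 84 + 42t = 42, so t = -1.
Intersection: (3, -5, 4) + (-1)·(1, -3, 1) = (2, -2, 3).

(2, -2, 3)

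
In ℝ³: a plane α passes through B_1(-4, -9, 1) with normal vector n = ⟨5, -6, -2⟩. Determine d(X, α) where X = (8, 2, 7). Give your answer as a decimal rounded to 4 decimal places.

α: n·r = n·B_1 gives 5x - 6y - 2z = 32.
n·X − d = (5)·(8) + (-6)·(2) + (-2)·(7) − 32 = -18; |n| = √65.
Distance = |-18| / √65 = 18/√65 ≈ 2.2326.

2.2326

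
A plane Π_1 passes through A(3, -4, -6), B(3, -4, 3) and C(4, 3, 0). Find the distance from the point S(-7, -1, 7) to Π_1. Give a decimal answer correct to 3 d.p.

AB = (0, 0, 9), AC = (1, 7, 6); a normal to Π_1 is AB × AC = (-63, 9, 0).
Using A: Π_1 has equation -63x + 9y = -225.
n·S − d = (-63)·(-7) + (9)·(-1) + (0)·(7) − (-225) = 657; |n| = √4050.
Distance = |657| / √4050 = 657/√4050 ≈ 10.324.

10.324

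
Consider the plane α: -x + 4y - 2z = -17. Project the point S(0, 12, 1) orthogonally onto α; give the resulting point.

(3, 0, 7)

Foot = S − λn with λ = (n·S − d)/|n|² = (46 − (-17))/21 = 3.
Foot = (0, 12, 1) − 3·(-1, 4, -2) = (3, 0, 7).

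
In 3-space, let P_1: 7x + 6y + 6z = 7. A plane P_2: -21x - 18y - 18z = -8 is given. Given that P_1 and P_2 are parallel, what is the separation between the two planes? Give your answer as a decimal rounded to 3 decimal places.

Rescale P_2 by 1/(-3): 7x + 6y + 6z = 8/3. Then distance = |7 − (8/3)| / √121 ≈ 0.394.

0.394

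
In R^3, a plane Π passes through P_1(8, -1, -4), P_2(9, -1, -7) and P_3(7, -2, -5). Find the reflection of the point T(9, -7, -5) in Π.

(3, 1, -7)

P_1P_2 = (1, 0, -3), P_1P_3 = (-1, -1, -1); a normal to Π is P_1P_2 × P_1P_3 = (-3, 4, -1).
Using P_1: Π has equation -3x + 4y - z = -24.
λ = (n·T − d)/|n|² = (-50 − (-24))/26 = -1.
Reflection = T − 2λn = (9, -7, -5) − (-2)·(-3, 4, -1) = (3, 1, -7).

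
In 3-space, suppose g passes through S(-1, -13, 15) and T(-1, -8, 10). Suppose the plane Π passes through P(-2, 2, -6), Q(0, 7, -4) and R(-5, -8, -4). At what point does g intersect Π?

A direction vector for g is T − S = (0, 5, -5).
PQ = (2, 5, 2), PR = (-3, -10, 2); a normal to Π is PQ × PR = (30, -10, -5).
Using P: Π has equation 30x - 10y - 5z = -50.
Substitute r = (-1, -13, 15) + t(0, 5, -5) into the plane: 25 + (-25)t = -50, so t = 3.
Intersection: (-1, -13, 15) + 3·(0, 5, -5) = (-1, 2, 0).

(-1, 2, 0)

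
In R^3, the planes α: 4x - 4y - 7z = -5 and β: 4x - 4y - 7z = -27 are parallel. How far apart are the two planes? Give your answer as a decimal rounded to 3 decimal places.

Same normal n = (4, -4, -7) with |n| = √81; distance = |-5 − (-27)| / |n| = 22/√81 ≈ 2.444.

2.444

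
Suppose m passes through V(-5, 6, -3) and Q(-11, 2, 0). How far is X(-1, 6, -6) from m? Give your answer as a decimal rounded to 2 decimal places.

2.67

A direction vector for m is Q − V = (-6, -4, 3).
Taking (-5, 6, -3) on m with direction v = (-6, -4, 3): w = X − (-5, 6, -3) = (4, 0, -3), and w × v = (-12, 6, -16).
Distance = |w × v| / |v| = √436 / √61 ≈ 2.67.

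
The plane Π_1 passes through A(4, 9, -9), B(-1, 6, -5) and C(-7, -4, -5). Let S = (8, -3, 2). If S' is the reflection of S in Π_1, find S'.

(-12, 9, -14)

AB = (-5, -3, 4), AC = (-11, -13, 4); a normal to Π_1 is AB × AC = (40, -24, 32).
Using A: Π_1 has equation 40x - 24y + 32z = -344.
λ = (n·S − d)/|n|² = (456 − (-344))/3200 = 1/4.
Reflection = S − 2λn = (8, -3, 2) − (1/2)·(40, -24, 32) = (-12, 9, -14).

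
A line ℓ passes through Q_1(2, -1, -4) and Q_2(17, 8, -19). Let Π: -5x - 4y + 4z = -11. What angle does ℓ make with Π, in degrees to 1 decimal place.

A direction vector for ℓ is Q_2 − Q_1 = (15, 9, -15).
sin θ = |n·v| / (|n||v|) = |-171| / (√57 · √531) = 0.98290.
θ ≈ 79.4°.

79.4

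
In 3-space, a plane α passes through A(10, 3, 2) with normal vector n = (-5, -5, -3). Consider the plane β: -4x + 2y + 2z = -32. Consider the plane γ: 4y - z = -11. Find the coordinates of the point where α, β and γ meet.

(11, -1, 7)

α: n·r = n·A gives -5x - 5y - 3z = -71.
Solving the 3×3 linear system -5x - 5y - 3z = -71, -4x + 2y + 2z = -32, 4y - z = -11 (e.g. by elimination or Cramer's rule, determinant = 118) gives (11, -1, 7).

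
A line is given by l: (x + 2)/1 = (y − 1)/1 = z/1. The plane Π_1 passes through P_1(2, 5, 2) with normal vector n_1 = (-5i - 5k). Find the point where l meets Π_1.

(1, 4, 3)

l has direction (1, 1, 1) through (-2, 1, 0).
Π_1: n_1·r = n_1·P_1 gives -5x - 5z = -20.
Substitute r = (-2, 1, 0) + t(1, 1, 1) into the plane: 10 + (-10)t = -20, so t = 3.
Intersection: (-2, 1, 0) + 3·(1, 1, 1) = (1, 4, 3).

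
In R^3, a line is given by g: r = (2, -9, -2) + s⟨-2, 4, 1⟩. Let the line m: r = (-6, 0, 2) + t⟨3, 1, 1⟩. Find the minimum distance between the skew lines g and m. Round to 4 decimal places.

2.3078

Common perpendicular direction n = (-2, 4, 1) × (3, 1, 1) = (3, 5, -14).
With w = (-6, 0, 2) − (2, -9, -2) = (-8, 9, 4), w · n = -35.
Distance = |w · n| / |n| = |-35| / √230 ≈ 2.3078.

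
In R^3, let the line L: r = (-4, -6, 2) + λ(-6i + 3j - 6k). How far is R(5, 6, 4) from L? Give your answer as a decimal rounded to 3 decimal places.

Taking (-4, -6, 2) on L with direction v = (-6, 3, -6): w = R − (-4, -6, 2) = (9, 12, 2), and w × v = (-78, 42, 99).
Distance = |w × v| / |v| = √17649 / √81 ≈ 14.761.

14.761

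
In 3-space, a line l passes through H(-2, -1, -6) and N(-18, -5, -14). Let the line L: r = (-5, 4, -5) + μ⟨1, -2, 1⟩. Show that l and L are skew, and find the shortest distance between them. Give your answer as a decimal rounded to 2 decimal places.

A direction vector for l is N − H = (-16, -4, -8).
Common perpendicular direction n = (-16, -4, -8) × (1, -2, 1) = (-20, 8, 36).
With w = (-5, 4, -5) − (-2, -1, -6) = (-3, 5, 1), w · n = 136.
Since n ≠ 0 the lines are not parallel, and w · n = 136 ≠ 0 so they do not intersect; hence they are skew.
Distance = |w · n| / |n| = |136| / √1760 ≈ 3.24.

3.24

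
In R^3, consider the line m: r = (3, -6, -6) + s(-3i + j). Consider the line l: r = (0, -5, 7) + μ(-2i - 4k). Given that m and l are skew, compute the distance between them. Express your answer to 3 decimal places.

2.030

Common perpendicular direction n = (-3, 1, 0) × (-2, 0, -4) = (-4, -12, 2).
With w = (0, -5, 7) − (3, -6, -6) = (-3, 1, 13), w · n = 26.
Distance = |w · n| / |n| = |26| / √164 ≈ 2.030.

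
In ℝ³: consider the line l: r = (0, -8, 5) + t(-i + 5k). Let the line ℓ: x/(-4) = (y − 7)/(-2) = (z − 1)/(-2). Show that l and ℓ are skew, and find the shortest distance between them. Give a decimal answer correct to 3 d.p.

ℓ has direction (-4, -2, -2) through (0, 7, 1).
Common perpendicular direction n = (-1, 0, 5) × (-4, -2, -2) = (10, -22, 2).
With w = (0, 7, 1) − (0, -8, 5) = (0, 15, -4), w · n = -338.
Since n ≠ 0 the lines are not parallel, and w · n = -338 ≠ 0 so they do not intersect; hence they are skew.
Distance = |w · n| / |n| = |-338| / √588 ≈ 13.939.

13.939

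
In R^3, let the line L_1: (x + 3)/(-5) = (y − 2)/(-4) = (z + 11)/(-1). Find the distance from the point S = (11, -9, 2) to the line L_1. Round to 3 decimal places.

L_1 has direction (-5, -4, -1) through (-3, 2, -11).
Taking (-3, 2, -11) on L_1 with direction v = (-5, -4, -1): w = S − (-3, 2, -11) = (14, -11, 13), and w × v = (63, -51, -111).
Distance = |w × v| / |v| = √18891 / √42 ≈ 21.208.

21.208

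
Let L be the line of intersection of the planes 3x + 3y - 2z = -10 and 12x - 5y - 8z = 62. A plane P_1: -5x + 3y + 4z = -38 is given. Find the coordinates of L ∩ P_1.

(-4, -6, -10)

Direction of L: (3, 3, -2) × (12, -5, -8) = (-34, 0, -51).
A point on L: solving the two plane equations with x = -8 gives (-8, -6, -16).
Substitute r = (-8, -6, -16) + t(-34, 0, -51) into the plane: -42 + (-34)t = -38, so t = -2/17.
Intersection: (-8, -6, -16) + (-2/17)·(-34, 0, -51) = (-4, -6, -10).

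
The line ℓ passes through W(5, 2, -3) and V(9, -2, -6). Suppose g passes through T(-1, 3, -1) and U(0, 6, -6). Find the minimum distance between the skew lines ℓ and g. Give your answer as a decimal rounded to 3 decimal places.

3.358

A direction vector for ℓ is V − W = (4, -4, -3).
A direction vector for g is U − T = (1, 3, -5).
Common perpendicular direction n = (4, -4, -3) × (1, 3, -5) = (29, 17, 16).
With w = (-1, 3, -1) − (5, 2, -3) = (-6, 1, 2), w · n = -125.
Distance = |w · n| / |n| = |-125| / √1386 ≈ 3.358.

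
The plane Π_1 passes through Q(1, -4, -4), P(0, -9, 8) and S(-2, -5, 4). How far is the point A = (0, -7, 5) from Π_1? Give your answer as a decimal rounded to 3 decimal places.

0.333

QP = (-1, -5, 12), QS = (-3, -1, 8); a normal to Π_1 is QP × QS = (-28, -28, -14).
Using Q: Π_1 has equation -28x - 28y - 14z = 140.
n·A − d = (-28)·(0) + (-28)·(-7) + (-14)·(5) − 140 = -14; |n| = √1764.
Distance = |-14| / √1764 = 14/√1764 ≈ 0.333.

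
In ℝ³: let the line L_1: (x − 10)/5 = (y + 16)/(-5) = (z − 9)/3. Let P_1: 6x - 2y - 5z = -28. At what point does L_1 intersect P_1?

L_1 has direction (5, -5, 3) through (10, -16, 9).
Substitute r = (10, -16, 9) + t(5, -5, 3) into the plane: 47 + 25t = -28, so t = -3.
Intersection: (10, -16, 9) + (-3)·(5, -5, 3) = (-5, -1, 0).

(-5, -1, 0)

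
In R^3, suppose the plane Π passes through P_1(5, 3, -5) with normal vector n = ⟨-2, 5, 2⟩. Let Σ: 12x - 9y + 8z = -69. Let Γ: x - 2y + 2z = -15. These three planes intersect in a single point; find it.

(-1, 1, -6)

Π: n·r = n·P_1 gives -2x + 5y + 2z = -5.
Solving the 3×3 linear system -2x + 5y + 2z = -5, 12x - 9y + 8z = -69, x - 2y + 2z = -15 (e.g. by elimination or Cramer's rule, determinant = -106) gives (-1, 1, -6).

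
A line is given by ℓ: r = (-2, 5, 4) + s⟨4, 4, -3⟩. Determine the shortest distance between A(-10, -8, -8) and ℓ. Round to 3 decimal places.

17.911

Taking (-2, 5, 4) on ℓ with direction v = (4, 4, -3): w = A − (-2, 5, 4) = (-8, -13, -12), and w × v = (87, -72, 20).
Distance = |w × v| / |v| = √13153 / √41 ≈ 17.911.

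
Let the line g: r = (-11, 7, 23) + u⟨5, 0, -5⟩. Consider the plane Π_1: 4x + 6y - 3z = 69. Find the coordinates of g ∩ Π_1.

(9, 7, 3)

Substitute r = (-11, 7, 23) + t(5, 0, -5) into the plane: -71 + 35t = 69, so t = 4.
Intersection: (-11, 7, 23) + 4·(5, 0, -5) = (9, 7, 3).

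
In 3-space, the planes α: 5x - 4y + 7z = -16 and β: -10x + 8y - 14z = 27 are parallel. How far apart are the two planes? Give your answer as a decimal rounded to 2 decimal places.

0.26

Rescale β by 1/(-2): 5x - 4y + 7z = -27/2. Then distance = |-16 − (-27/2)| / √90 ≈ 0.26.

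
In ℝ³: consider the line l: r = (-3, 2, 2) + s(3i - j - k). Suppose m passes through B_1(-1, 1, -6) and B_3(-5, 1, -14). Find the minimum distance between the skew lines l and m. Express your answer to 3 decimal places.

0.680

A direction vector for m is B_3 − B_1 = (-4, 0, -8).
Common perpendicular direction n = (3, -1, -1) × (-4, 0, -8) = (8, 28, -4).
With w = (-1, 1, -6) − (-3, 2, 2) = (2, -1, -8), w · n = 20.
Distance = |w · n| / |n| = |20| / √864 ≈ 0.680.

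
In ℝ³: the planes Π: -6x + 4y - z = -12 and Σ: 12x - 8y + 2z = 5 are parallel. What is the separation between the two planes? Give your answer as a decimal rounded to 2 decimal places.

1.30

Rescale Σ by 1/(-2): -6x + 4y - z = -5/2. Then distance = |-12 − (-5/2)| / √53 ≈ 1.30.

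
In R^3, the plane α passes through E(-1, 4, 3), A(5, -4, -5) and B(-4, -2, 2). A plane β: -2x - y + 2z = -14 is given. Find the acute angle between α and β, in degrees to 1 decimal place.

72.6

EA = (6, -8, -8), EB = (-3, -6, -1); a normal to α is EA × EB = (-40, 30, -60).
Using E: α has equation -40x + 30y - 60z = -20.
cos θ = |n₁·n₂| / (|n₁||n₂|) = |-70| / (√6100 · √9).
θ = arccos(0.29875) ≈ 72.6°.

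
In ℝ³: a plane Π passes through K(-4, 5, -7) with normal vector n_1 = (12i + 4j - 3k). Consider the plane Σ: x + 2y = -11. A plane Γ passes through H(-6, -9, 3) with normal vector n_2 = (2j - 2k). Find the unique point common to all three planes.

(3, -7, 5)

Π: n_1·r = n_1·K gives 12x + 4y - 3z = -7.
Γ: n_2·r = n_2·H gives 2y - 2z = -24.
Solving the 3×3 linear system 12x + 4y - 3z = -7, x + 2y = -11, 2y - 2z = -24 (e.g. by elimination or Cramer's rule, determinant = -46) gives (3, -7, 5).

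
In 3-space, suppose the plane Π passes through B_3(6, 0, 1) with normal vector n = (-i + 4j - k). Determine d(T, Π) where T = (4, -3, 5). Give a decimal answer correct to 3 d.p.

Π: n·r = n·B_3 gives -x + 4y - z = -7.
n·T − d = (-1)·(4) + (4)·(-3) + (-1)·(5) − (-7) = -14; |n| = √18.
Distance = |-14| / √18 = 14/√18 ≈ 3.300.

3.300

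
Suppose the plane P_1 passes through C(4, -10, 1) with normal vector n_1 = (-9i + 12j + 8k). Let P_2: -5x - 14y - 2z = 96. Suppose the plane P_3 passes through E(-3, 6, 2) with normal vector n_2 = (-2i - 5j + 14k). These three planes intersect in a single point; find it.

P_1: n_1·r = n_1·C gives -9x + 12y + 8z = -148.
P_3: n_2·r = n_2·E gives -2x - 5y + 14z = 4.
Solving the 3×3 linear system -9x + 12y + 8z = -148, -5x - 14y - 2z = 96, -2x - 5y + 14z = 4 (e.g. by elimination or Cramer's rule, determinant = 2718) gives (4, -8, -2).

(4, -8, -2)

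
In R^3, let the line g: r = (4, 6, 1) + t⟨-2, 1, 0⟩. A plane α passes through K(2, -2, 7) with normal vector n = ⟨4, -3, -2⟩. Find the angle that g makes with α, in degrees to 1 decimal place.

66.0

α: n·r = n·K gives 4x - 3y - 2z = 0.
sin θ = |n·v| / (|n||v|) = |-11| / (√29 · √5) = 0.91350.
θ ≈ 66.0°.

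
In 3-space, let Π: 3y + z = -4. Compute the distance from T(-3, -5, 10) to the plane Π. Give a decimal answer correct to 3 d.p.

n·T − d = (0)·(-3) + (3)·(-5) + (1)·(10) − (-4) = -1; |n| = √10.
Distance = |-1| / √10 = 1/√10 ≈ 0.316.

0.316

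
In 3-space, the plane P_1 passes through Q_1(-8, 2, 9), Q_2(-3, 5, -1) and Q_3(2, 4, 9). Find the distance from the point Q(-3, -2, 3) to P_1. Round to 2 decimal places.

5.97

Q_1Q_2 = (5, 3, -10), Q_1Q_3 = (10, 2, 0); a normal to P_1 is Q_1Q_2 × Q_1Q_3 = (20, -100, -20).
Using Q_1: P_1 has equation 20x - 100y - 20z = -540.
n·Q − d = (20)·(-3) + (-100)·(-2) + (-20)·(3) − (-540) = 620; |n| = √10800.
Distance = |620| / √10800 = 620/√10800 ≈ 5.97.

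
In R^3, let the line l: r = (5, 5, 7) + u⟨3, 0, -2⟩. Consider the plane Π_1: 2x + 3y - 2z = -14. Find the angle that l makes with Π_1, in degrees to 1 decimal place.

42.3

sin θ = |n·v| / (|n||v|) = |10| / (√17 · √13) = 0.67267.
θ ≈ 42.3°.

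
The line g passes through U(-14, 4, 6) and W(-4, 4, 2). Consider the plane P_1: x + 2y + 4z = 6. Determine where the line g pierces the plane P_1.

(6, 4, -2)

A direction vector for g is W − U = (10, 0, -4).
Substitute r = (-14, 4, 6) + t(10, 0, -4) into the plane: 18 + (-6)t = 6, so t = 2.
Intersection: (-14, 4, 6) + 2·(10, 0, -4) = (6, 4, -2).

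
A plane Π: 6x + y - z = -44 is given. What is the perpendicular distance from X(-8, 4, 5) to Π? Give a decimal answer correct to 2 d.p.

n·X − d = (6)·(-8) + (1)·(4) + (-1)·(5) − (-44) = -5; |n| = √38.
Distance = |-5| / √38 = 5/√38 ≈ 0.81.

0.81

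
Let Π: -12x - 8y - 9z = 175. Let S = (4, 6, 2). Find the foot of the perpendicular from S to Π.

(-8, -2, -7)

Foot = S − λn with λ = (n·S − d)/|n|² = (-114 − 175)/289 = -1.
Foot = (4, 6, 2) − (-1)·(-12, -8, -9) = (-8, -2, -7).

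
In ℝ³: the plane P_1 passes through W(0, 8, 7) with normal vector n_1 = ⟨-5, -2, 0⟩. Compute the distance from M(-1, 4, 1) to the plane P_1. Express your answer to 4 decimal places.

P_1: n_1·r = n_1·W gives -5x - 2y = -16.
n·M − d = (-5)·(-1) + (-2)·(4) + (0)·(1) − (-16) = 13; |n| = √29.
Distance = |13| / √29 = 13/√29 ≈ 2.4140.

2.4140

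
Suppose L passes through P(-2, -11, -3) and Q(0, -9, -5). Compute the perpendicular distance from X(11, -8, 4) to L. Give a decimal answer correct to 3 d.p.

A direction vector for L is Q − P = (2, 2, -2).
Taking (-2, -11, -3) on L with direction v = (2, 2, -2): w = X − (-2, -11, -3) = (13, 3, 7), and w × v = (-20, 40, 20).
Distance = |w × v| / |v| = √2400 / √12 ≈ 14.142.

14.142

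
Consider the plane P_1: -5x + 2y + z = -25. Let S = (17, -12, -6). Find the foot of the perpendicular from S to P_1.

Foot = S − λn with λ = (n·S − d)/|n|² = (-115 − (-25))/30 = -3.
Foot = (17, -12, -6) − (-3)·(-5, 2, 1) = (2, -6, -3).

(2, -6, -3)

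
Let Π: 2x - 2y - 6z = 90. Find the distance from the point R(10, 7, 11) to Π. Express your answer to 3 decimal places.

n·R − d = (2)·(10) + (-2)·(7) + (-6)·(11) − 90 = -150; |n| = √44.
Distance = |-150| / √44 = 150/√44 ≈ 22.613.

22.613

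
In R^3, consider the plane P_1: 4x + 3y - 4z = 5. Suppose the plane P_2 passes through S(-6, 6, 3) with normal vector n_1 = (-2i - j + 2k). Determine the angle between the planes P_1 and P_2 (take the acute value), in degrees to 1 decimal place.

8.5

P_2: n_1·r = n_1·S gives -2x - y + 2z = 12.
cos θ = |n₁·n₂| / (|n₁||n₂|) = |-19| / (√41 · √9).
θ = arccos(0.98910) ≈ 8.5°.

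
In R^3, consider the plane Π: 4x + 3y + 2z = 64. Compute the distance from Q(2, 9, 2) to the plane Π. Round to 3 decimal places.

4.642

n·Q − d = (4)·(2) + (3)·(9) + (2)·(2) − 64 = -25; |n| = √29.
Distance = |-25| / √29 = 25/√29 ≈ 4.642.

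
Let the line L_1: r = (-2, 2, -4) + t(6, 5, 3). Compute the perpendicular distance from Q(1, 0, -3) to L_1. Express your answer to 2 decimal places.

3.50

Taking (-2, 2, -4) on L_1 with direction v = (6, 5, 3): w = Q − (-2, 2, -4) = (3, -2, 1), and w × v = (-11, -3, 27).
Distance = |w × v| / |v| = √859 / √70 ≈ 3.50.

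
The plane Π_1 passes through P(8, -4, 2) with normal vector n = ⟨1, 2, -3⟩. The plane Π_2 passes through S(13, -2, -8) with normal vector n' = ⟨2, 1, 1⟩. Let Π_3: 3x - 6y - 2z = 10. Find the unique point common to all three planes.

(6, 0, 4)

Π_1: n·r = n·P gives x + 2y - 3z = -6.
Π_2: n'·r = n'·S gives 2x + y + z = 16.
Solving the 3×3 linear system x + 2y - 3z = -6, 2x + y + z = 16, 3x - 6y - 2z = 10 (e.g. by elimination or Cramer's rule, determinant = 63) gives (6, 0, 4).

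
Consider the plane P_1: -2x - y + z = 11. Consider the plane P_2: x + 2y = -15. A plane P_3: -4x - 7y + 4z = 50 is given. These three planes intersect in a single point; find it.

(-3, -6, -1)

Solving the 3×3 linear system -2x - y + z = 11, x + 2y = -15, -4x - 7y + 4z = 50 (e.g. by elimination or Cramer's rule, determinant = -11) gives (-3, -6, -1).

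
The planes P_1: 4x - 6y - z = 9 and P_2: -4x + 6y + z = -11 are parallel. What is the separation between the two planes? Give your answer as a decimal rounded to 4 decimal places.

0.2747

Rescale P_2 by 1/(-1): 4x - 6y - z = 11. Then distance = |9 − 11| / √53 ≈ 0.2747.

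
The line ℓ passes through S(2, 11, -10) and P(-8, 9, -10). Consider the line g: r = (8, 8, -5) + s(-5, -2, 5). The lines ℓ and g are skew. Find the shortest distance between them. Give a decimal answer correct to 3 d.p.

A direction vector for ℓ is P − S = (-10, -2, 0).
Common perpendicular direction n = (-10, -2, 0) × (-5, -2, 5) = (-10, 50, 10).
With w = (8, 8, -5) − (2, 11, -10) = (6, -3, 5), w · n = -160.
Distance = |w · n| / |n| = |-160| / √2700 ≈ 3.079.

3.079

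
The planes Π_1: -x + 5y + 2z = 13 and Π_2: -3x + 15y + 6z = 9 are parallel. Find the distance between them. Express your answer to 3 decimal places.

Rescale Π_2 by 1/3: -x + 5y + 2z = 3. Then distance = |13 − 3| / √30 ≈ 1.826.

1.826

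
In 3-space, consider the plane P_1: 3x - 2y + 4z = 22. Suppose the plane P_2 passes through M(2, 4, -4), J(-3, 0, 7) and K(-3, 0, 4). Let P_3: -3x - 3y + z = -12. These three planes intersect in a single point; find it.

(2, 4, 6)

MJ = (-5, -4, 11), MK = (-5, -4, 8); a normal to P_2 is MJ × MK = (12, -15, 0).
Using M: P_2 has equation 12x - 15y = -36.
Solving the 3×3 linear system 3x - 2y + 4z = 22, 12x - 15y = -36, -3x - 3y + z = -12 (e.g. by elimination or Cramer's rule, determinant = -345) gives (2, 4, 6).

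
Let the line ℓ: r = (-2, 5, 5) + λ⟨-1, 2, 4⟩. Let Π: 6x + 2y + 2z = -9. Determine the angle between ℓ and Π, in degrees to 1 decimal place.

sin θ = |n·v| / (|n||v|) = |6| / (√44 · √21) = 0.19739.
θ ≈ 11.4°.

11.4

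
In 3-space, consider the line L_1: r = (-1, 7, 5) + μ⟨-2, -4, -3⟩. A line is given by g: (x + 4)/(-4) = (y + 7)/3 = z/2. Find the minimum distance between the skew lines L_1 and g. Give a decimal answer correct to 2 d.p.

4.30

g has direction (-4, 3, 2) through (-4, -7, 0).
Common perpendicular direction n = (-2, -4, -3) × (-4, 3, 2) = (1, 16, -22).
With w = (-4, -7, 0) − (-1, 7, 5) = (-3, -14, -5), w · n = -117.
Distance = |w · n| / |n| = |-117| / √741 ≈ 4.30.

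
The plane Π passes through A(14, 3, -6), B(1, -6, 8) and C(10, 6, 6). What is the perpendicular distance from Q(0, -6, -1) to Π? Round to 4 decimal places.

4.2252

AB = (-13, -9, 14), AC = (-4, 3, 12); a normal to Π is AB × AC = (-150, 100, -75).
Using A: Π has equation -150x + 100y - 75z = -1350.
n·Q − d = (-150)·(0) + (100)·(-6) + (-75)·(-1) − (-1350) = 825; |n| = √38125.
Distance = |825| / √38125 = 825/√38125 ≈ 4.2252.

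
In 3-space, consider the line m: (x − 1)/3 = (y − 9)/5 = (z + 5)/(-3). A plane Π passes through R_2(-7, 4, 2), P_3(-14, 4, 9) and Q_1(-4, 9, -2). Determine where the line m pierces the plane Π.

m has direction (3, 5, -3) through (1, 9, -5).
R_2P_3 = (-7, 0, 7), R_2Q_1 = (3, 5, -4); a normal to Π is R_2P_3 × R_2Q_1 = (-35, -7, -35).
Using R_2: Π has equation -35x - 7y - 35z = 147.
Substitute r = (1, 9, -5) + t(3, 5, -3) into the plane: 77 + (-35)t = 147, so t = -2.
Intersection: (1, 9, -5) + (-2)·(3, 5, -3) = (-5, -1, 1).

(-5, -1, 1)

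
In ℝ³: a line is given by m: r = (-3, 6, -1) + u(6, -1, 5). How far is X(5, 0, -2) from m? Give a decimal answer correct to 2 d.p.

Taking (-3, 6, -1) on m with direction v = (6, -1, 5): w = X − (-3, 6, -1) = (8, -6, -1), and w × v = (-31, -46, 28).
Distance = |w × v| / |v| = √3861 / √62 ≈ 7.89.

7.89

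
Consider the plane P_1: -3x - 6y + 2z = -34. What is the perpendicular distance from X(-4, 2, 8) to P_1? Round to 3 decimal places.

7.143

n·X − d = (-3)·(-4) + (-6)·(2) + (2)·(8) − (-34) = 50; |n| = √49.
Distance = |50| / √49 = 50/√49 ≈ 7.143.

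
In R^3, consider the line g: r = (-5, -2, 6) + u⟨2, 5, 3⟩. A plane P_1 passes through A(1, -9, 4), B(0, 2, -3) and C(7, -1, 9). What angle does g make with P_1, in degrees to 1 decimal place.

12.5

AB = (-1, 11, -7), AC = (6, 8, 5); a normal to P_1 is AB × AC = (111, -37, -74).
Using A: P_1 has equation 111x - 37y - 74z = 148.
sin θ = |n·v| / (|n||v|) = |-185| / (√19166 · √38) = 0.21678.
θ ≈ 12.5°.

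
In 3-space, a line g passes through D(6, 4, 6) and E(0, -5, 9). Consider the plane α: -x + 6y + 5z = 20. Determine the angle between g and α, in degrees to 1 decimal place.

21.9

A direction vector for g is E − D = (-6, -9, 3).
sin θ = |n·v| / (|n||v|) = |-33| / (√62 · √126) = 0.37336.
θ ≈ 21.9°.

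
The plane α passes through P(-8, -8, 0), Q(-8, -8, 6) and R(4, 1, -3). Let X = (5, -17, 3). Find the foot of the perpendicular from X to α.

PQ = (0, 0, 6), PR = (12, 9, -3); a normal to α is PQ × PR = (-54, 72, 0).
Using P: α has equation -54x + 72y = -144.
Foot = X − λn with λ = (n·X − d)/|n|² = (-1494 − (-144))/8100 = -1/6.
Foot = (5, -17, 3) − (-1/6)·(-54, 72, 0) = (-4, -5, 3).

(-4, -5, 3)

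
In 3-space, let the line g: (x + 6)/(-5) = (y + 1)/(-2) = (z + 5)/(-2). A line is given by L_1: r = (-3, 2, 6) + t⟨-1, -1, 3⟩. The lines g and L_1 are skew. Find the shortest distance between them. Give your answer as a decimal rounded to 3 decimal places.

g has direction (-5, -2, -2) through (-6, -1, -5).
Common perpendicular direction n = (-5, -2, -2) × (-1, -1, 3) = (-8, 17, 3).
With w = (-3, 2, 6) − (-6, -1, -5) = (3, 3, 11), w · n = 60.
Distance = |w · n| / |n| = |60| / √362 ≈ 3.154.

3.154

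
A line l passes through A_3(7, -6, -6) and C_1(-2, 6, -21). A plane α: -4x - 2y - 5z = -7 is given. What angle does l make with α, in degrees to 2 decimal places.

37.69

A direction vector for l is C_1 − A_3 = (-9, 12, -15).
sin θ = |n·v| / (|n||v|) = |87| / (√45 · √450) = 0.61137.
θ ≈ 37.69°.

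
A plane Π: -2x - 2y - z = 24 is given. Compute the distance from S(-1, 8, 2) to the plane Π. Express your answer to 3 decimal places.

n·S − d = (-2)·(-1) + (-2)·(8) + (-1)·(2) − 24 = -40; |n| = √9.
Distance = |-40| / √9 = 40/√9 ≈ 13.333.

13.333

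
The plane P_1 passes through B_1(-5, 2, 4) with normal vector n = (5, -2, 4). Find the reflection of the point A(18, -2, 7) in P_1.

(-12, 10, -17)

P_1: n·r = n·B_1 gives 5x - 2y + 4z = -13.
λ = (n·A − d)/|n|² = (122 − (-13))/45 = 3.
Reflection = A − 2λn = (18, -2, 7) − 6·(5, -2, 4) = (-12, 10, -17).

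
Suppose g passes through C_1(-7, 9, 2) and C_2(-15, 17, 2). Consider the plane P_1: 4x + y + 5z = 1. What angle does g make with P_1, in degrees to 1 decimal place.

A direction vector for g is C_2 − C_1 = (-8, 8, 0).
sin θ = |n·v| / (|n||v|) = |-24| / (√42 · √128) = 0.32733.
θ ≈ 19.1°.

19.1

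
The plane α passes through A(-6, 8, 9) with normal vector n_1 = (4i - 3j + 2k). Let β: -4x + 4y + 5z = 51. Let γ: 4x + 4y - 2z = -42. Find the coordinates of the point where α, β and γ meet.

α: n_1·r = n_1·A gives 4x - 3y + 2z = -30.
Solving the 3×3 linear system 4x - 3y + 2z = -30, -4x + 4y + 5z = 51, 4x + 4y - 2z = -42 (e.g. by elimination or Cramer's rule, determinant = -212) gives (-9, 0, 3).

(-9, 0, 3)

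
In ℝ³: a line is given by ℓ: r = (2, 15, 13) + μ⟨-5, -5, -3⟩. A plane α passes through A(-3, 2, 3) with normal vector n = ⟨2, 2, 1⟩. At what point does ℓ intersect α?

α: n·r = n·A gives 2x + 2y + z = 1.
Substitute r = (2, 15, 13) + t(-5, -5, -3) into the plane: 47 + (-23)t = 1, so t = 2.
Intersection: (2, 15, 13) + 2·(-5, -5, -3) = (-8, 5, 7).

(-8, 5, 7)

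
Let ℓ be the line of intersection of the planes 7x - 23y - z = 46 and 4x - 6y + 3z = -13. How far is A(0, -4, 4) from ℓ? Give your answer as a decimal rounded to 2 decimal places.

9.72

Direction of ℓ: (7, -23, -1) × (4, -6, 3) = (-75, -25, 50).
A point on ℓ: solving the two plane equations with x = -7 gives (-7, -4, -3).
Taking (-7, -4, -3) on ℓ with direction v = (-75, -25, 50): w = A − (-7, -4, -3) = (7, 0, 7), and w × v = (175, -875, -175).
Distance = |w × v| / |v| = √826875 / √8750 ≈ 9.72.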